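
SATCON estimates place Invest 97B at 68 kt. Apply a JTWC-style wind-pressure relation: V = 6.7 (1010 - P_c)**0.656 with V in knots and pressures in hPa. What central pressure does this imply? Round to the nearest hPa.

ΔP = (V / 6.7)^(1/0.656) = (68/6.7)^1.524.
68/6.7 = 10.149; 10.149^1.524 ≈ 34.21 hPa.
P_c = 1010 − 34.21 = 975.79 ≈ 976 hPa.

976 hPa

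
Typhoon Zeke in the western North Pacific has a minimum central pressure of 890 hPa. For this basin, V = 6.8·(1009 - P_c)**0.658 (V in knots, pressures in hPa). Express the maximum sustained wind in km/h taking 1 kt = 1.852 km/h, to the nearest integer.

ΔP = 1009 − 890 = 119 hPa.
V ≈ 6.8 × 119^0.658 = 6.8 × 23.212 ≈ 157.841 kt.
157.841 × 1.852 ≈ 292.32 km/h → 292 km/h.

292 km/h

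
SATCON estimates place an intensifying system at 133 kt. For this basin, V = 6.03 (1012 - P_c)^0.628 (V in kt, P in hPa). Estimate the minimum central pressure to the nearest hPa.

874 hPa

ΔP = (V / 6.03)^(1/0.628) = (133/6.03)^1.592.
133/6.03 = 22.056; 22.056^1.592 ≈ 137.84 hPa.
P_c = 1012 − 137.84 = 874.16 ≈ 874 hPa.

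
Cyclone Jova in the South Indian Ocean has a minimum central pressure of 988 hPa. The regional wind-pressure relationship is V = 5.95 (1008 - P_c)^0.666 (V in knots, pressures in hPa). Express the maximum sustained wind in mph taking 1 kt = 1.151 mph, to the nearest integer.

50 mph

ΔP = 1008 − 988 = 20 hPa.
V ≈ 5.95 × 20^0.666 = 5.95 × 7.353 ≈ 43.753 kt.
43.753 × 1.151 ≈ 50.36 mph → 50 mph.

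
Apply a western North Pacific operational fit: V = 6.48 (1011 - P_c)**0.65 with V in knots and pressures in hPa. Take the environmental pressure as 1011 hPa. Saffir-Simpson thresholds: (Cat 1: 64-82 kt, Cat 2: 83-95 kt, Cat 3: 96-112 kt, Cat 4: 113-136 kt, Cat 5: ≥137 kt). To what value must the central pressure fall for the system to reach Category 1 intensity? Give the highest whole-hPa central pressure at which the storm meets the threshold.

977 hPa

Category 1 begins at V = 64 kt.
Required ΔP = (64/6.48)^(1/0.65) = 9.877^1.538 ≈ 33.90 hPa.
P_c ≤ 1011 − 33.90 = 977.10, so the highest integer P_c is 977 hPa.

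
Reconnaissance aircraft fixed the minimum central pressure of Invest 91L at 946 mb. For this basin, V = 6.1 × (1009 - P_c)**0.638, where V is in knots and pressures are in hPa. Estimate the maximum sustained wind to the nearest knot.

86 kt

ΔP = 1009 − 946 = 63 mb.
63^0.638 ≈ 14.060.
V ≈ 6.1 × 14.060 ≈ 85.8 kt.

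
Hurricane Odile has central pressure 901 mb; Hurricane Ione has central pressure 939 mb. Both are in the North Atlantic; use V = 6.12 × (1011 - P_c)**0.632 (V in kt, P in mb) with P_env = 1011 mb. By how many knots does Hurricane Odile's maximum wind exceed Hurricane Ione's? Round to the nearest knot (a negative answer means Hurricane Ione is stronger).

28 kt

Hurricane Odile: ΔP = 110; V ≈ 6.12 × 110^0.632 ≈ 119.37 kt.
Hurricane Ione: ΔP = 72; V ≈ 6.12 × 72^0.632 ≈ 91.32 kt.
Difference ≈ 119.37 − 91.32 = 28.05 → 28 kt.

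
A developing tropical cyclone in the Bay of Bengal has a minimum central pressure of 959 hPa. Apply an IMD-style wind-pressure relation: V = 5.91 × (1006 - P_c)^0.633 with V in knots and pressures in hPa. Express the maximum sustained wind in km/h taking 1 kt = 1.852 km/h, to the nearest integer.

125 km/h

ΔP = 1006 − 959 = 47 hPa.
V ≈ 5.91 × 47^0.633 = 5.91 × 11.440 ≈ 67.612 kt.
67.612 × 1.852 ≈ 125.22 km/h → 125 km/h.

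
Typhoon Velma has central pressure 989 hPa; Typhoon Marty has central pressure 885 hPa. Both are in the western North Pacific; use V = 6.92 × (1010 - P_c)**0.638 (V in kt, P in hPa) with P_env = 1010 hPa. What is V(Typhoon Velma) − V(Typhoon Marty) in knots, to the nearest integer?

Typhoon Velma: ΔP = 21; V ≈ 6.92 × 21^0.638 ≈ 48.27 kt.
Typhoon Marty: ΔP = 125; V ≈ 6.92 × 125^0.638 ≈ 150.64 kt.
Difference ≈ 48.27 − 150.64 = -102.37 → -102 kt.

-102 kt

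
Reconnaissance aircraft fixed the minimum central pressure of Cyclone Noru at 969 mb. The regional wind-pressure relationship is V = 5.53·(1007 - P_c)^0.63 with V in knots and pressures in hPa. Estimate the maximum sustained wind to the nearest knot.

55 kt

ΔP = 1007 − 969 = 38 mb.
38^0.63 ≈ 9.892.
V ≈ 5.53 × 9.892 ≈ 54.7 kt.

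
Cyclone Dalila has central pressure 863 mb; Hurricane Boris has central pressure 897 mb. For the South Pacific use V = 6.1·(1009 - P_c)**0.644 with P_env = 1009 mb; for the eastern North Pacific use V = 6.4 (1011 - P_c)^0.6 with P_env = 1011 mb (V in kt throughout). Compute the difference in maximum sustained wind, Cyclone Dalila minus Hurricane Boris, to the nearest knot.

Cyclone Dalila: ΔP = 146; V ≈ 6.1 × 146^0.644 ≈ 151.07 kt.
Hurricane Boris: ΔP = 114; V ≈ 6.4 × 114^0.6 ≈ 109.73 kt.
Difference ≈ 151.07 − 109.73 = 41.34 → 41 kt.

41 kt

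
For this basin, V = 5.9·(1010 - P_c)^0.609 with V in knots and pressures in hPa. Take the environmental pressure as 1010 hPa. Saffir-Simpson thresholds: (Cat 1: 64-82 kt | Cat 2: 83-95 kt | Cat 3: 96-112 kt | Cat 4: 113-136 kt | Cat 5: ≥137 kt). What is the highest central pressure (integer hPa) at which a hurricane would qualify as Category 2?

Category 2 begins at V = 83 kt.
Required ΔP = (83/5.9)^(1/0.609) = 14.068^1.642 ≈ 76.81 hPa.
P_c ≤ 1010 − 76.81 = 933.19, so the highest integer P_c is 933 hPa.

933 hPa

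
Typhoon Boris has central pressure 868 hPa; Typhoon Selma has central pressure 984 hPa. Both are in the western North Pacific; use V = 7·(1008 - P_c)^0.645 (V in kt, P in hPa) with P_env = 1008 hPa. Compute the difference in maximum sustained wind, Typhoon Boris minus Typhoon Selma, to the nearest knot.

115 kt

Typhoon Boris: ΔP = 140; V ≈ 7 × 140^0.645 ≈ 169.57 kt.
Typhoon Selma: ΔP = 24; V ≈ 7 × 24^0.645 ≈ 54.37 kt.
Difference ≈ 169.57 − 54.37 = 115.20 → 115 kt.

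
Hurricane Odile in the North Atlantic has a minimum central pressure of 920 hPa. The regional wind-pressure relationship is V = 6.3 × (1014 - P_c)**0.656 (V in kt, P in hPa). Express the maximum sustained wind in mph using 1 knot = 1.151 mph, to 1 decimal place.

142.8 mph

ΔP = 1014 − 920 = 94 hPa.
V ≈ 6.3 × 94^0.656 = 6.3 × 19.696 ≈ 124.083 kt.
124.083 × 1.151 ≈ 142.82 mph → 142.8 mph.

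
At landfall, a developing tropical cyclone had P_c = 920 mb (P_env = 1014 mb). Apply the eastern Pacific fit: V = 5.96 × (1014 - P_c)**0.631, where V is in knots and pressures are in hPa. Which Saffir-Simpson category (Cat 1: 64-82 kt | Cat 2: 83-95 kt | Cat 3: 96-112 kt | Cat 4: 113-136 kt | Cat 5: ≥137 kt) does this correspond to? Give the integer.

3

ΔP = 1014 − 920 = 94 mb.
V ≈ 5.96 × 94^0.631 = 5.96 × 17.58 ≈ 105 kt.
105 kt falls in the Category 3 band.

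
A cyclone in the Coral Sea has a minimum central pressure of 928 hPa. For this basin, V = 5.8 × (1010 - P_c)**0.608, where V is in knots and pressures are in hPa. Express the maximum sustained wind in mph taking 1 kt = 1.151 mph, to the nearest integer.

97 mph

ΔP = 1010 − 928 = 82 hPa.
V ≈ 5.8 × 82^0.608 = 5.8 × 14.575 ≈ 84.533 kt.
84.533 × 1.151 ≈ 97.30 mph → 97 mph.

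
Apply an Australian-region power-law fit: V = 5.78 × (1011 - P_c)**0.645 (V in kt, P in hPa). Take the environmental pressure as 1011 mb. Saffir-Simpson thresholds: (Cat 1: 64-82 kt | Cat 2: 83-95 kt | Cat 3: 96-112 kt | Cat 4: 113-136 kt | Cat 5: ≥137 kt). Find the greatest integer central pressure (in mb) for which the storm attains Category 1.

Category 1 begins at V = 64 kt.
Required ΔP = (64/5.78)^(1/0.645) = 11.073^1.550 ≈ 41.59 mb.
P_c ≤ 1011 − 41.59 = 969.41, so the highest integer P_c is 969 mb.

969 mb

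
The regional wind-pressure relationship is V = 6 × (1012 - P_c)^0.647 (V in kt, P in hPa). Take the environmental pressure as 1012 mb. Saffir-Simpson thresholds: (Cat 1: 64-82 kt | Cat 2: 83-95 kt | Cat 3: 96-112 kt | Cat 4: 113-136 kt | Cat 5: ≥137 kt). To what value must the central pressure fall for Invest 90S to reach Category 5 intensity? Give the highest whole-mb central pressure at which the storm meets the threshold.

886 mb

Category 5 begins at V = 137 kt.
Required ΔP = (137/6)^(1/0.647) = 22.833^1.546 ≈ 125.83 mb.
P_c ≤ 1012 − 125.83 = 886.17, so the highest integer P_c is 886 mb.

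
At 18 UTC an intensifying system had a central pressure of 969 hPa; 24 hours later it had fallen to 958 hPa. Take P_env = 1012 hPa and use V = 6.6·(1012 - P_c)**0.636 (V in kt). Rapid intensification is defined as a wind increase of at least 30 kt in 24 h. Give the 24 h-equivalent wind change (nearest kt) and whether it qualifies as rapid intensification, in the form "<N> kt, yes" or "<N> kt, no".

11 kt, no

V₁: ΔP = 43, V ≈ 6.6 × 43^0.636 ≈ 72.18 kt.
V₂: ΔP = 54, V ≈ 6.6 × 54^0.636 ≈ 83.43 kt.
ΔV over 24 h = 11.25 kt → 24 h equivalent = 11.25 × 24/24 ≈ 11.25 kt.
11 kt < 30 kt ⇒ not rapid intensification.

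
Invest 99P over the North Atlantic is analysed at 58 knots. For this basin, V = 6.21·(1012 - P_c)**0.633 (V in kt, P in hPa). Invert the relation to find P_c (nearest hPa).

978 hPa

ΔP = (V / 6.21)^(1/0.633) = (58/6.21)^1.580.
58/6.21 = 9.340; 9.340^1.580 ≈ 34.11 hPa.
P_c = 1012 − 34.11 = 977.89 ≈ 978 hPa.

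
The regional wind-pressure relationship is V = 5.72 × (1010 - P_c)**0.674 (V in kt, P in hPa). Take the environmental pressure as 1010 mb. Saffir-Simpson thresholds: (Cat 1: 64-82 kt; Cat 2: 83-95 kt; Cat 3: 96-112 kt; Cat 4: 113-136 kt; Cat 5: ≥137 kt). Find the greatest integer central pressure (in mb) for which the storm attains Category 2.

Category 2 begins at V = 83 kt.
Required ΔP = (83/5.72)^(1/0.674) = 14.510^1.484 ≈ 52.91 mb.
P_c ≤ 1010 − 52.91 = 957.09, so the highest integer P_c is 957 mb.

957 mb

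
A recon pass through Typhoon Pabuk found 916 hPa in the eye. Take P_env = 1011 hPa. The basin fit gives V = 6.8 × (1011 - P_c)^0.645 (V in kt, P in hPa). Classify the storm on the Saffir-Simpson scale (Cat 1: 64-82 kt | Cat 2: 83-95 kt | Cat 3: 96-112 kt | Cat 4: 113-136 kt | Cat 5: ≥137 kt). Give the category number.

4

ΔP = 1011 − 916 = 95 hPa.
V ≈ 6.8 × 95^0.645 = 6.8 × 18.86 ≈ 128 kt.
128 kt falls in the Category 4 band.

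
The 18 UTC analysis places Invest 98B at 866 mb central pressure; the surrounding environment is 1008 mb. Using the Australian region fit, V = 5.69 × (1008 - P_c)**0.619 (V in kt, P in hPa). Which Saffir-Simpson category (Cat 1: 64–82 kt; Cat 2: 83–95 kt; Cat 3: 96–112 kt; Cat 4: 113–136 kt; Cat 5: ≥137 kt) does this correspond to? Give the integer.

ΔP = 1008 − 866 = 142 mb.
V ≈ 5.69 × 142^0.619 = 5.69 × 21.49 ≈ 122 kt.
122 kt falls in the Category 4 band.

4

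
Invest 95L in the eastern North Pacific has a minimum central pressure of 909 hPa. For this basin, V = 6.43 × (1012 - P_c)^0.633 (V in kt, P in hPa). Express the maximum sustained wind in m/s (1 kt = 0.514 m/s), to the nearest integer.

62 m/s

ΔP = 1012 − 909 = 103 hPa.
V ≈ 6.43 × 103^0.633 = 6.43 × 18.799 ≈ 120.875 kt.
120.875 × 0.514 ≈ 62.13 m/s → 62 m/s.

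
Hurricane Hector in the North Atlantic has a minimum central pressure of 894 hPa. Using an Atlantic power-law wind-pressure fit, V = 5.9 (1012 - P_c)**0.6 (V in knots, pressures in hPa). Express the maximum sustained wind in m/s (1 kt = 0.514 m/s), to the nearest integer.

ΔP = 1012 − 894 = 118 hPa.
V ≈ 5.9 × 118^0.6 = 5.9 × 17.504 ≈ 103.272 kt.
103.272 × 0.514 ≈ 53.08 m/s → 53 m/s.

53 m/s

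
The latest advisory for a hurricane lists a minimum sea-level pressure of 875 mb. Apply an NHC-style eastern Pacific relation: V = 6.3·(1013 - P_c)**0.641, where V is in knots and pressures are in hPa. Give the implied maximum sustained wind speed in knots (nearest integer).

148 kt

ΔP = 1013 − 875 = 138 mb.
138^0.641 ≈ 23.532.
V ≈ 6.3 × 23.532 ≈ 148.3 kt.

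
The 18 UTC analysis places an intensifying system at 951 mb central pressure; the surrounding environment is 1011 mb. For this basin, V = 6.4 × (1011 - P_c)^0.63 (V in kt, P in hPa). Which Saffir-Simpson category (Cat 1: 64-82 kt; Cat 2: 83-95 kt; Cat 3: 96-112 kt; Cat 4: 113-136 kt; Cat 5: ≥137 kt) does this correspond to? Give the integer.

2

ΔP = 1011 − 951 = 60 mb.
V ≈ 6.4 × 60^0.63 = 6.4 × 13.19 ≈ 84 kt.
84 kt falls in the Category 2 band.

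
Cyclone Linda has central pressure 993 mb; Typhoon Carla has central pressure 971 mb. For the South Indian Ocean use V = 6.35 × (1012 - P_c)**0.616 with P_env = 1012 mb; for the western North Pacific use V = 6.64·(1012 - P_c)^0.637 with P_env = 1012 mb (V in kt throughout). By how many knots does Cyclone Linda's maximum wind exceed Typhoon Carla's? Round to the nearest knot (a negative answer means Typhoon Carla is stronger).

Cyclone Linda: ΔP = 19; V ≈ 6.35 × 19^0.616 ≈ 38.95 kt.
Typhoon Carla: ΔP = 41; V ≈ 6.64 × 41^0.637 ≈ 70.71 kt.
Difference ≈ 38.95 − 70.71 = -31.76 → -32 kt.

-32 kt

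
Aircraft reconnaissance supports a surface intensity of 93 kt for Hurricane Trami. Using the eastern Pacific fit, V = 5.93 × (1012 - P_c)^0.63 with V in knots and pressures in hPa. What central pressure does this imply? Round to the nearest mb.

933 mb

ΔP = (V / 5.93)^(1/0.63) = (93/5.93)^1.587.
93/5.93 = 15.683; 15.683^1.587 ≈ 78.98 mb.
P_c = 1012 − 78.98 = 933.02 ≈ 933 mb.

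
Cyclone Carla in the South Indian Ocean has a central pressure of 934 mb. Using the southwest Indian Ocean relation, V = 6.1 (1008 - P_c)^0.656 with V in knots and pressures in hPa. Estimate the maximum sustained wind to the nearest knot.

ΔP = 1008 − 934 = 74 mb.
74^0.656 ≈ 16.835.
V ≈ 6.1 × 16.835 ≈ 102.7 kt.

103 kt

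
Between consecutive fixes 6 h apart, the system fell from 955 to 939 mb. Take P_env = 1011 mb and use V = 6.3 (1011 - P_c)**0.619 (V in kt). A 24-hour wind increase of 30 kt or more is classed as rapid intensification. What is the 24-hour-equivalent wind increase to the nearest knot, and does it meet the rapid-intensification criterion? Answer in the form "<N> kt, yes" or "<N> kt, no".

V₁: ΔP = 56, V ≈ 6.3 × 56^0.619 ≈ 76.11 kt.
V₂: ΔP = 72, V ≈ 6.3 × 72^0.619 ≈ 88.93 kt.
ΔV over 6 h = 12.82 kt → 24 h equivalent = 12.82 × 24/6 ≈ 51.28 kt.
51 kt ≥ 30 kt ⇒ rapid intensification.

51 kt, yes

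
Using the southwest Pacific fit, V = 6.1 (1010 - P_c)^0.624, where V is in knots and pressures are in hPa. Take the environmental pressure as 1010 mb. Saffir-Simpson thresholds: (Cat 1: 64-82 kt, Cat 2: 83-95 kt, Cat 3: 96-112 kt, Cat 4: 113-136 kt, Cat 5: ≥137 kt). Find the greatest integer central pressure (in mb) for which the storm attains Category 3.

927 mb

Category 3 begins at V = 96 kt.
Required ΔP = (96/6.1)^(1/0.624) = 15.738^1.603 ≈ 82.83 mb.
P_c ≤ 1010 − 82.83 = 927.17, so the highest integer P_c is 927 mb.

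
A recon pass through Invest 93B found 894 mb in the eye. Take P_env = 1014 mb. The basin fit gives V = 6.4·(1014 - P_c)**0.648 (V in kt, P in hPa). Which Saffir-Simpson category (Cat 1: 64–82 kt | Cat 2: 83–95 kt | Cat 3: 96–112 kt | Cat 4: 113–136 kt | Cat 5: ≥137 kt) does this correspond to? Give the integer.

5

ΔP = 1014 − 894 = 120 mb.
V ≈ 6.4 × 120^0.648 = 6.4 × 22.25 ≈ 142 kt.
142 kt falls in the Category 5 band.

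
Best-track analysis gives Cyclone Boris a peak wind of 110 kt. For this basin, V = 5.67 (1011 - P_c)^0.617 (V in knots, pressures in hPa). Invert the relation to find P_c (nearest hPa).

ΔP = (V / 5.67)^(1/0.617) = (110/5.67)^1.621.
110/5.67 = 19.400; 19.400^1.621 ≈ 122.24 hPa.
P_c = 1011 − 122.24 = 888.76 ≈ 889 hPa.

889 hPa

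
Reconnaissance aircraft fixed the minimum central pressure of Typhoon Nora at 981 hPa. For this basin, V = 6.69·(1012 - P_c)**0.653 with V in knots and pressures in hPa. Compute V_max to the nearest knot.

63 kt

ΔP = 1012 − 981 = 31 hPa.
31^0.653 ≈ 9.416.
V ≈ 6.69 × 9.416 ≈ 63.0 kt.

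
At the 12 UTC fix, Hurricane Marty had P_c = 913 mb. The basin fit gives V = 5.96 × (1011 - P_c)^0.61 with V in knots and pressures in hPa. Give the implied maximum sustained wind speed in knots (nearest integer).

ΔP = 1011 − 913 = 98 mb.
98^0.61 ≈ 16.393.
V ≈ 5.96 × 16.393 ≈ 97.7 kt.

98 kt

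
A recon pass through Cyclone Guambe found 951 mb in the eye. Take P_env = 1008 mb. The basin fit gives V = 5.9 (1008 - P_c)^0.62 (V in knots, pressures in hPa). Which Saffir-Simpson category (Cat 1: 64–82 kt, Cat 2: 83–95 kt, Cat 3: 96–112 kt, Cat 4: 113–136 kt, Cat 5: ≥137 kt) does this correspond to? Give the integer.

ΔP = 1008 − 951 = 57 mb.
V ≈ 5.9 × 57^0.62 = 5.9 × 12.26 ≈ 72 kt.
72 kt falls in the Category 1 band.

1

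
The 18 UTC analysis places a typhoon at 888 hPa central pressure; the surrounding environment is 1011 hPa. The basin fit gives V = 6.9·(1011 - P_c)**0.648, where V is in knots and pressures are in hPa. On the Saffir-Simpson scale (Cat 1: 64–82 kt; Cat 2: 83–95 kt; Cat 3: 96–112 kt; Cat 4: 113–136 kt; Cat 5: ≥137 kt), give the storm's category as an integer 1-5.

5

ΔP = 1011 − 888 = 123 hPa.
V ≈ 6.9 × 123^0.648 = 6.9 × 22.61 ≈ 156 kt.
156 kt falls in the Category 5 band.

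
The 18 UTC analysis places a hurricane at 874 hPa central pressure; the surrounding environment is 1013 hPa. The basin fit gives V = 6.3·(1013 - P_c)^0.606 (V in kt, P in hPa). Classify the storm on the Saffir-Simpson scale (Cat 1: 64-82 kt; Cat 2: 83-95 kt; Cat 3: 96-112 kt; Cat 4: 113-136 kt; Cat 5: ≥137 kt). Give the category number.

ΔP = 1013 − 874 = 139 hPa.
V ≈ 6.3 × 139^0.606 = 6.3 × 19.89 ≈ 125 kt.
125 kt falls in the Category 4 band.

4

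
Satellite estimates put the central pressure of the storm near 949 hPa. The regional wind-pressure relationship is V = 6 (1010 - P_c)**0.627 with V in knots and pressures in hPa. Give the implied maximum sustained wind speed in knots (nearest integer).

79 kt

ΔP = 1010 − 949 = 61 hPa.
61^0.627 ≈ 13.164.
V ≈ 6 × 13.164 ≈ 79.0 kt.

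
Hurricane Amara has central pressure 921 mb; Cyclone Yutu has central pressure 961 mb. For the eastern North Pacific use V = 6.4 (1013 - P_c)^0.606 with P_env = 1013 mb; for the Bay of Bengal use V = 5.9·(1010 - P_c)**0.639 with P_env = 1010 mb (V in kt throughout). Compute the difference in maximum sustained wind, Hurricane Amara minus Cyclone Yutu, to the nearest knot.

28 kt

Hurricane Amara: ΔP = 92; V ≈ 6.4 × 92^0.606 ≈ 99.14 kt.
Cyclone Yutu: ΔP = 49; V ≈ 5.9 × 49^0.639 ≈ 70.94 kt.
Difference ≈ 99.14 − 70.94 = 28.20 → 28 kt.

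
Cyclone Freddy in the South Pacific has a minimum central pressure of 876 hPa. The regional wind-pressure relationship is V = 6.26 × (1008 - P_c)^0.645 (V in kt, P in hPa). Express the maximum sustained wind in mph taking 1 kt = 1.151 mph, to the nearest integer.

ΔP = 1008 − 876 = 132 hPa.
V ≈ 6.26 × 132^0.645 = 6.26 × 23.322 ≈ 145.997 kt.
145.997 × 1.151 ≈ 168.04 mph → 168 mph.

168 mph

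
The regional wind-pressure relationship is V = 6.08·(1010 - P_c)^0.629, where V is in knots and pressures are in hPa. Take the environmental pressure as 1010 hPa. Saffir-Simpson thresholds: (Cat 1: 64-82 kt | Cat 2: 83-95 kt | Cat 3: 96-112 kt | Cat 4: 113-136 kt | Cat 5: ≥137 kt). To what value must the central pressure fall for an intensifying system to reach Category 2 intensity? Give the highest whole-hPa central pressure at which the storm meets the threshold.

Category 2 begins at V = 83 kt.
Required ΔP = (83/6.08)^(1/0.629) = 13.651^1.590 ≈ 63.79 hPa.
P_c ≤ 1010 − 63.79 = 946.21, so the highest integer P_c is 946 hPa.

946 hPa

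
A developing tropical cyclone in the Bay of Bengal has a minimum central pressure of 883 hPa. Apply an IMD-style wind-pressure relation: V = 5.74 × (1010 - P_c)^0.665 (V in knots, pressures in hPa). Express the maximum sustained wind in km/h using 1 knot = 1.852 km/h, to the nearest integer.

266 km/h

ΔP = 1010 − 883 = 127 hPa.
V ≈ 5.74 × 127^0.665 = 5.74 × 25.063 ≈ 143.860 kt.
143.860 × 1.852 ≈ 266.43 km/h → 266 km/h.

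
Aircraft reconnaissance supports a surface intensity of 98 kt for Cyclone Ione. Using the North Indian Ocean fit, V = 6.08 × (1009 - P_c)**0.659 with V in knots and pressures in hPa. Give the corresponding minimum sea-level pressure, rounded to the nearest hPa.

ΔP = (V / 6.08)^(1/0.659) = (98/6.08)^1.517.
98/6.08 = 16.118; 16.118^1.517 ≈ 67.93 hPa.
P_c = 1009 − 67.93 = 941.07 ≈ 941 hPa.

941 hPa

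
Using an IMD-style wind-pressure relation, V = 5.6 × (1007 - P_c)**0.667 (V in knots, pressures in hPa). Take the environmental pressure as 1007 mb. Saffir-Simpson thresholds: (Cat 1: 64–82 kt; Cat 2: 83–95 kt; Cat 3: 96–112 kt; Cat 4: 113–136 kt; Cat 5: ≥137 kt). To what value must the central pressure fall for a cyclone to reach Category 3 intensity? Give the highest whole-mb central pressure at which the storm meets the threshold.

936 mb

Category 3 begins at V = 96 kt.
Required ΔP = (96/5.6)^(1/0.667) = 17.143^1.499 ≈ 70.83 mb.
P_c ≤ 1007 − 70.83 = 936.17, so the highest integer P_c is 936 mb.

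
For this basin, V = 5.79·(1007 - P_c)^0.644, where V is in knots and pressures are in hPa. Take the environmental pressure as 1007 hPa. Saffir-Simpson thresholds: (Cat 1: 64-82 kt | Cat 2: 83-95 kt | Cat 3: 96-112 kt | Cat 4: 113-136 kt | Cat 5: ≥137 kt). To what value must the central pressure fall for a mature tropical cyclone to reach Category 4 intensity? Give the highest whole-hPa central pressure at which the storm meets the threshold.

906 hPa

Category 4 begins at V = 113 kt.
Required ΔP = (113/5.79)^(1/0.644) = 19.516^1.553 ≈ 100.86 hPa.
P_c ≤ 1007 − 100.86 = 906.14, so the highest integer P_c is 906 hPa.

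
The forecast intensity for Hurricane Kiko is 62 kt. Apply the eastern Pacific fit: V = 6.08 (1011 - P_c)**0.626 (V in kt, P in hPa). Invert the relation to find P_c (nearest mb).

ΔP = (V / 6.08)^(1/0.626) = (62/6.08)^1.597.
62/6.08 = 10.197; 10.197^1.597 ≈ 40.83 mb.
P_c = 1011 − 40.83 = 970.17 ≈ 970 mb.

970 mb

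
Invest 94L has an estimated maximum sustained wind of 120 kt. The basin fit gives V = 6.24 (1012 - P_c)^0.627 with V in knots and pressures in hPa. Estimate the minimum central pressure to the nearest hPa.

ΔP = (V / 6.24)^(1/0.627) = (120/6.24)^1.595.
120/6.24 = 19.231; 19.231^1.595 ≈ 111.65 hPa.
P_c = 1012 − 111.65 = 900.35 ≈ 900 hPa.

900 hPa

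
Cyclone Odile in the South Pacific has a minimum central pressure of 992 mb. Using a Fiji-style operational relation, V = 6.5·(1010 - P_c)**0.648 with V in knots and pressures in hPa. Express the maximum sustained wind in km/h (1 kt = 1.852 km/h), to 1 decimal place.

ΔP = 1010 − 992 = 18 mb.
V ≈ 6.5 × 18^0.648 = 6.5 × 6.508 ≈ 42.299 kt.
42.299 × 1.852 ≈ 78.34 km/h → 78.3 km/h.

78.3 km/h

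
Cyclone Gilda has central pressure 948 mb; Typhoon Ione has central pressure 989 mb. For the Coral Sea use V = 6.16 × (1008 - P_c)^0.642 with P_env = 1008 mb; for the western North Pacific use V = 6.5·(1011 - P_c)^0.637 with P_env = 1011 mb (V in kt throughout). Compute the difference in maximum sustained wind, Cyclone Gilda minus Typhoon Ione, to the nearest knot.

39 kt

Cyclone Gilda: ΔP = 60; V ≈ 6.16 × 60^0.642 ≈ 85.34 kt.
Typhoon Ione: ΔP = 22; V ≈ 6.5 × 22^0.637 ≈ 46.56 kt.
Difference ≈ 85.34 − 46.56 = 38.78 → 39 kt.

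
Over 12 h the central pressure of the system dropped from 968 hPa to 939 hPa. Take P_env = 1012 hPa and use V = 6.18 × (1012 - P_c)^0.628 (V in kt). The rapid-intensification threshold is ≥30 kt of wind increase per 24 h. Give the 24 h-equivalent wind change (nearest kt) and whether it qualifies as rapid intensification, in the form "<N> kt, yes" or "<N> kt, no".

V₁: ΔP = 44, V ≈ 6.18 × 44^0.628 ≈ 66.54 kt.
V₂: ΔP = 73, V ≈ 6.18 × 73^0.628 ≈ 91.44 kt.
ΔV over 12 h = 24.90 kt → 24 h equivalent = 24.90 × 24/12 ≈ 49.80 kt.
50 kt ≥ 30 kt ⇒ rapid intensification.

50 kt, yes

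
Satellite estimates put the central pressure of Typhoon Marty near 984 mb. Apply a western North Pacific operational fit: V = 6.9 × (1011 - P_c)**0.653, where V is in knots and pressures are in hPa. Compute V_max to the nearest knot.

59 kt

ΔP = 1011 − 984 = 27 mb.
27^0.653 ≈ 8.604.
V ≈ 6.9 × 8.604 ≈ 59.4 kt.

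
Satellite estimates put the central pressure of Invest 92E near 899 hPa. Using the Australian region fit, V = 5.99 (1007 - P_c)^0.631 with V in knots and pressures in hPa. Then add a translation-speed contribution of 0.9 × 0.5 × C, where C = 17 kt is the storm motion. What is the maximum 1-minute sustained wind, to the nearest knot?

123 kt

ΔP = 1007 − 899 = 108 hPa.
108^0.631 ≈ 19.191.
V ≈ 5.99 × 19.191 ≈ 115.0 kt.
Translation term: 0.9 × 0.5 × 17 = 7.65 kt.
Corrected V ≈ 122.65 kt → 123 kt.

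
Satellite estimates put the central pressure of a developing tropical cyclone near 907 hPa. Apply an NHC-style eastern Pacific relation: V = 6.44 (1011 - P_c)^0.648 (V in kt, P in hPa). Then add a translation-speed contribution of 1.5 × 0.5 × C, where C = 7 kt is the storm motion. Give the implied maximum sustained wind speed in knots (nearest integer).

ΔP = 1011 − 907 = 104 hPa.
104^0.648 ≈ 20.279.
V ≈ 6.44 × 20.279 ≈ 130.6 kt.
Translation term: 1.5 × 0.5 × 7 = 5.25 kt.
Corrected V ≈ 135.85 kt → 136 kt.

136 kt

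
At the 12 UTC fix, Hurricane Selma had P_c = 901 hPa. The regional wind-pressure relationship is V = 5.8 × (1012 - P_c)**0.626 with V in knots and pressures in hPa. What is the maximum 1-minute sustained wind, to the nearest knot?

ΔP = 1012 − 901 = 111 hPa.
111^0.626 ≈ 19.071.
V ≈ 5.8 × 19.071 ≈ 110.6 kt.

111 kt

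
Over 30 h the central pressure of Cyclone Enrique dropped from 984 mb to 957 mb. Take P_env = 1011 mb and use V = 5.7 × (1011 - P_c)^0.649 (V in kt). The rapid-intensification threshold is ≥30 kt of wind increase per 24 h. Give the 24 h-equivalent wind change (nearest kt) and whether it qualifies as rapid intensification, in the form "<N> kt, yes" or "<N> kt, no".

V₁: ΔP = 27, V ≈ 5.7 × 27^0.649 ≈ 48.40 kt.
V₂: ΔP = 54, V ≈ 5.7 × 54^0.649 ≈ 75.89 kt.
ΔV over 30 h = 27.49 kt → 24 h equivalent = 27.49 × 24/30 ≈ 21.99 kt.
22 kt < 30 kt ⇒ not rapid intensification.

22 kt, no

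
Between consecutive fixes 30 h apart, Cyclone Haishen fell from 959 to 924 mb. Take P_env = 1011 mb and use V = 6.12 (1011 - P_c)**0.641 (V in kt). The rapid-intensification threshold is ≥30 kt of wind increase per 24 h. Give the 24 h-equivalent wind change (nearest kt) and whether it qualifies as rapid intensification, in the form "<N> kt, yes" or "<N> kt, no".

24 kt, no

V₁: ΔP = 52, V ≈ 6.12 × 52^0.641 ≈ 77.04 kt.
V₂: ΔP = 87, V ≈ 6.12 × 87^0.641 ≈ 107.15 kt.
ΔV over 30 h = 30.11 kt → 24 h equivalent = 30.11 × 24/30 ≈ 24.09 kt.
24 kt < 30 kt ⇒ not rapid intensification.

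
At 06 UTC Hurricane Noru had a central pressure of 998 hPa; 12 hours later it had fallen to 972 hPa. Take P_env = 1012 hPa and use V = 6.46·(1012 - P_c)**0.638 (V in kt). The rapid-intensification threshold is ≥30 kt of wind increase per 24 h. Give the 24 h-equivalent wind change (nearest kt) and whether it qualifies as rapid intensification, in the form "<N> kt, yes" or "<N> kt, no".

66 kt, yes

V₁: ΔP = 14, V ≈ 6.46 × 14^0.638 ≈ 34.79 kt.
V₂: ΔP = 40, V ≈ 6.46 × 40^0.638 ≈ 67.97 kt.
ΔV over 12 h = 33.18 kt → 24 h equivalent = 33.18 × 24/12 ≈ 66.36 kt.
66 kt ≥ 30 kt ⇒ rapid intensification.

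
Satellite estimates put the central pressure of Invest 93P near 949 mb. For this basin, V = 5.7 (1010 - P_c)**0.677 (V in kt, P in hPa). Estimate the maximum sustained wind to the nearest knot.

92 kt

ΔP = 1010 − 949 = 61 mb.
61^0.677 ≈ 16.168.
V ≈ 5.7 × 16.168 ≈ 92.2 kt.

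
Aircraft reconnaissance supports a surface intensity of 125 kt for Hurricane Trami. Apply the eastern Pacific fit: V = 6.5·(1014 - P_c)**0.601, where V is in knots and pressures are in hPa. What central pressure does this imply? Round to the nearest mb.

ΔP = (V / 6.5)^(1/0.601) = (125/6.5)^1.664.
125/6.5 = 19.231; 19.231^1.664 ≈ 136.91 mb.
P_c = 1014 − 136.91 = 877.09 ≈ 877 mb.

877 mb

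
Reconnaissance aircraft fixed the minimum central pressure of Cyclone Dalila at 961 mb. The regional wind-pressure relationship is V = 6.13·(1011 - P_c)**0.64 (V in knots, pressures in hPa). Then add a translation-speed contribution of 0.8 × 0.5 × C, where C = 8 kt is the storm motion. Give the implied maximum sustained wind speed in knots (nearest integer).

ΔP = 1011 − 961 = 50 mb.
50^0.64 ≈ 12.228.
V ≈ 6.13 × 12.228 ≈ 75.0 kt.
Translation term: 0.8 × 0.5 × 8 = 3.2 kt.
Corrected V ≈ 78.2 kt → 78 kt.

78 kt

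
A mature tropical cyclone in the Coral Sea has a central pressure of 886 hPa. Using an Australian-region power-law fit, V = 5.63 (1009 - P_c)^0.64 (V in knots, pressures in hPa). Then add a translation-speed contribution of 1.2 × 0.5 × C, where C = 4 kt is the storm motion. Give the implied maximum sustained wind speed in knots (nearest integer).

125 kt

ΔP = 1009 − 886 = 123 hPa.
123^0.64 ≈ 21.754.
V ≈ 5.63 × 21.754 ≈ 122.5 kt.
Translation term: 1.2 × 0.5 × 4 = 2.4 kt.
Corrected V ≈ 124.9 kt → 125 kt.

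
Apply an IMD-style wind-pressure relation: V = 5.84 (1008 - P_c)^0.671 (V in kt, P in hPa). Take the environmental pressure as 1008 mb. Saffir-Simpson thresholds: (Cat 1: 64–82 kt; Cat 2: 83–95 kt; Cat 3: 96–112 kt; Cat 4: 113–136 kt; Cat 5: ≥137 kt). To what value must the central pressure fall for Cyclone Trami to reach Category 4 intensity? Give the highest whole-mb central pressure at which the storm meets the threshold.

925 mb

Category 4 begins at V = 113 kt.
Required ΔP = (113/5.84)^(1/0.671) = 19.349^1.490 ≈ 82.71 mb.
P_c ≤ 1008 − 82.71 = 925.29, so the highest integer P_c is 925 mb.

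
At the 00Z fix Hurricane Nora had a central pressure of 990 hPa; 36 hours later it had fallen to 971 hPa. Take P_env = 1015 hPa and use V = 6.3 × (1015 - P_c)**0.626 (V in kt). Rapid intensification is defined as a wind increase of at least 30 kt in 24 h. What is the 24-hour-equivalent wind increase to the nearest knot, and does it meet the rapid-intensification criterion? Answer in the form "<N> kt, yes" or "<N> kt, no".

13 kt, no

V₁: ΔP = 25, V ≈ 6.3 × 25^0.626 ≈ 47.26 kt.
V₂: ΔP = 44, V ≈ 6.3 × 44^0.626 ≈ 67.32 kt.
ΔV over 36 h = 20.06 kt → 24 h equivalent = 20.06 × 24/36 ≈ 13.37 kt.
13 kt < 30 kt ⇒ not rapid intensification.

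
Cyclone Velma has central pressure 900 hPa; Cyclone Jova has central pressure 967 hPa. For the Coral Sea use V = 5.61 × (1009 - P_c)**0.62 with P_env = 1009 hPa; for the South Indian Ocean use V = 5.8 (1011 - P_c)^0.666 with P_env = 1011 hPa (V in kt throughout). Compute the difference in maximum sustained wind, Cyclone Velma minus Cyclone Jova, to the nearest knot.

Cyclone Velma: ΔP = 109; V ≈ 5.61 × 109^0.62 ≈ 102.84 kt.
Cyclone Jova: ΔP = 44; V ≈ 5.8 × 44^0.666 ≈ 72.11 kt.
Difference ≈ 102.84 − 72.11 = 30.73 → 31 kt.

31 kt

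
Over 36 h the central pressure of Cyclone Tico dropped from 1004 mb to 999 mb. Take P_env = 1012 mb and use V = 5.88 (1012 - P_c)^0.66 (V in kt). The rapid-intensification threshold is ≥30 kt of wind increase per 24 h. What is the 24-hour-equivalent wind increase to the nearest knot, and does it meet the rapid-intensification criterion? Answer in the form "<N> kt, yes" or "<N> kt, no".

6 kt, no

V₁: ΔP = 8, V ≈ 5.88 × 8^0.66 ≈ 23.20 kt.
V₂: ΔP = 13, V ≈ 5.88 × 13^0.66 ≈ 31.96 kt.
ΔV over 36 h = 8.76 kt → 24 h equivalent = 8.76 × 24/36 ≈ 5.84 kt.
6 kt < 30 kt ⇒ not rapid intensification.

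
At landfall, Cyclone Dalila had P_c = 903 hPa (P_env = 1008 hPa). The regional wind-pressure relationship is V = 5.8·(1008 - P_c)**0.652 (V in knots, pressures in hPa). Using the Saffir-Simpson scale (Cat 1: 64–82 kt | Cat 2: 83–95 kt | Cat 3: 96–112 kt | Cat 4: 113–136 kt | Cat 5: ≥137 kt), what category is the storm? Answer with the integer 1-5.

ΔP = 1008 − 903 = 105 hPa.
V ≈ 5.8 × 105^0.652 = 5.8 × 20.79 ≈ 121 kt.
121 kt falls in the Category 4 band.

4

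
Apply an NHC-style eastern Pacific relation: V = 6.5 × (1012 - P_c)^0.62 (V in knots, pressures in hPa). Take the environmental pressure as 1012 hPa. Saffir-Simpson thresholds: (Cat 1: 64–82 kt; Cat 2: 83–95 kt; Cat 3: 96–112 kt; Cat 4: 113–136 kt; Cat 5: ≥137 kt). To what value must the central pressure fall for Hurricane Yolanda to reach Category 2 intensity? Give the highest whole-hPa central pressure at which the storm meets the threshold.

951 hPa

Category 2 begins at V = 83 kt.
Required ΔP = (83/6.5)^(1/0.62) = 12.769^1.613 ≈ 60.83 hPa.
P_c ≤ 1012 − 60.83 = 951.17, so the highest integer P_c is 951 hPa.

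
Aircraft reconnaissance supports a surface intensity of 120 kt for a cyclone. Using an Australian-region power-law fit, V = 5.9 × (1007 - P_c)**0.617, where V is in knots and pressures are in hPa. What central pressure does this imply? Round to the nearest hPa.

ΔP = (V / 5.9)^(1/0.617) = (120/5.9)^1.621.
120/5.9 = 20.339; 20.339^1.621 ≈ 131.97 hPa.
P_c = 1007 − 131.97 = 875.03 ≈ 875 hPa.

875 hPa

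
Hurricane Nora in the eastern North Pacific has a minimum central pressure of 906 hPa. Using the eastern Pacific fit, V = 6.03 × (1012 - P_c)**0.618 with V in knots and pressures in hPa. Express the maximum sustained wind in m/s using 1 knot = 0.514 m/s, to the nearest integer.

55 m/s

ΔP = 1012 − 906 = 106 hPa.
V ≈ 6.03 × 106^0.618 = 6.03 × 17.850 ≈ 107.636 kt.
107.636 × 0.514 ≈ 55.32 m/s → 55 m/s.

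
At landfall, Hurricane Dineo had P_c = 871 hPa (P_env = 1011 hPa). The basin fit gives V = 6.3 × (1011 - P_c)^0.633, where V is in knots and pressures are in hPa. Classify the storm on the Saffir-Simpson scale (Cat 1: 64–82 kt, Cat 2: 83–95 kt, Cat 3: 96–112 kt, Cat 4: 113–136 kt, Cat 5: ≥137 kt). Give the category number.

5

ΔP = 1011 − 871 = 140 hPa.
V ≈ 6.3 × 140^0.633 = 6.3 × 22.83 ≈ 144 kt.
144 kt falls in the Category 5 band.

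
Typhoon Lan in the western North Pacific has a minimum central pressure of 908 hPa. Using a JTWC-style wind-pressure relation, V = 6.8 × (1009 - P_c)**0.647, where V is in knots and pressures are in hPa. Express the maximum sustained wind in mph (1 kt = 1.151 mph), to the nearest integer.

155 mph

ΔP = 1009 − 908 = 101 hPa.
V ≈ 6.8 × 101^0.647 = 6.8 × 19.806 ≈ 134.681 kt.
134.681 × 1.151 ≈ 155.02 mph → 155 mph.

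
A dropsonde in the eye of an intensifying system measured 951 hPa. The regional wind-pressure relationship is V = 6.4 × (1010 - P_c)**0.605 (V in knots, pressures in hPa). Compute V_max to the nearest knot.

ΔP = 1010 − 951 = 59 hPa.
59^0.605 ≈ 11.786.
V ≈ 6.4 × 11.786 ≈ 75.4 kt.

75 kt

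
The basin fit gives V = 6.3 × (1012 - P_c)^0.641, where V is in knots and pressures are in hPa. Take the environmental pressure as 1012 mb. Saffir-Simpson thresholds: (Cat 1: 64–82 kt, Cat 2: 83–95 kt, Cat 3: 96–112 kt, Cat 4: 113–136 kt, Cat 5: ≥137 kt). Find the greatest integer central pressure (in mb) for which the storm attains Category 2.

Category 2 begins at V = 83 kt.
Required ΔP = (83/6.3)^(1/0.641) = 13.175^1.560 ≈ 55.83 mb.
P_c ≤ 1012 − 55.83 = 956.17, so the highest integer P_c is 956 mb.

956 mb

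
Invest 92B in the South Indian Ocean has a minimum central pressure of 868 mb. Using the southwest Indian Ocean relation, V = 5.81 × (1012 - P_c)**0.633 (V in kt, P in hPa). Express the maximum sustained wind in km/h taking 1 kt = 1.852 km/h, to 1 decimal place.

ΔP = 1012 − 868 = 144 mb.
V ≈ 5.81 × 144^0.633 = 5.81 × 23.240 ≈ 135.027 kt.
135.027 × 1.852 ≈ 250.07 km/h → 250.1 km/h.

250.1 km/h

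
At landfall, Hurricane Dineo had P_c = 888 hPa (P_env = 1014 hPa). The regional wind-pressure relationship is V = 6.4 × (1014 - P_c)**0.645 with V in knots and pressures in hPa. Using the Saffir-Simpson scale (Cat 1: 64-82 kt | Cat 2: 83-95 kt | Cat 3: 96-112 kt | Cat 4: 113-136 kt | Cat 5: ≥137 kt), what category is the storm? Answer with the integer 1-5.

5

ΔP = 1014 − 888 = 126 hPa.
V ≈ 6.4 × 126^0.645 = 6.4 × 22.63 ≈ 145 kt.
145 kt falls in the Category 5 band.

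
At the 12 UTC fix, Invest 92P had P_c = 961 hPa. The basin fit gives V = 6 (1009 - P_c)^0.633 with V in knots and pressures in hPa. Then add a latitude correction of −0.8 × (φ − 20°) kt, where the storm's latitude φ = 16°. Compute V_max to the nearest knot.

73 kt

ΔP = 1009 − 961 = 48 hPa.
48^0.633 ≈ 11.594.
V ≈ 6 × 11.594 ≈ 69.6 kt.
Latitude correction: −0.8 × (16 − 20) = 3.2 kt.
Corrected V ≈ 72.8 kt → 73 kt.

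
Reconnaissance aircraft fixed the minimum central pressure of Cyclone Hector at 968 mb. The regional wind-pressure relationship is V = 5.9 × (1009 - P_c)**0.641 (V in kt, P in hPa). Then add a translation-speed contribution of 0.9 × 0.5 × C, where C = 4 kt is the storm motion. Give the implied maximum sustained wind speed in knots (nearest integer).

66 kt

ΔP = 1009 − 968 = 41 mb.
41^0.641 ≈ 10.809.
V ≈ 5.9 × 10.809 ≈ 63.8 kt.
Translation term: 0.9 × 0.5 × 4 = 1.8 kt.
Corrected V ≈ 65.6 kt → 66 kt.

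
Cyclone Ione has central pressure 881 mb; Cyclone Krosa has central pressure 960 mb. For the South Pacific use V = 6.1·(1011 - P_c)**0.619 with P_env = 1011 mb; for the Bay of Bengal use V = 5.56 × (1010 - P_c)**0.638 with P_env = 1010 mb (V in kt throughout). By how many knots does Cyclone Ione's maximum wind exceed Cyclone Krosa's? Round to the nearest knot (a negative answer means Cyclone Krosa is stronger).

Cyclone Ione: ΔP = 130; V ≈ 6.1 × 130^0.619 ≈ 124.13 kt.
Cyclone Krosa: ΔP = 50; V ≈ 5.56 × 50^0.638 ≈ 67.46 kt.
Difference ≈ 124.13 − 67.46 = 56.67 → 57 kt.

57 kt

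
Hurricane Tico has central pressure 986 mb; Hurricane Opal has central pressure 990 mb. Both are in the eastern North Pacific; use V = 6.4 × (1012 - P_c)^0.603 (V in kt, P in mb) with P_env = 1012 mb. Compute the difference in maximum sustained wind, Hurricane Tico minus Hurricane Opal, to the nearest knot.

4 kt

Hurricane Tico: ΔP = 26; V ≈ 6.4 × 26^0.603 ≈ 45.65 kt.
Hurricane Opal: ΔP = 22; V ≈ 6.4 × 22^0.603 ≈ 41.27 kt.
Difference ≈ 45.65 − 41.27 = 4.38 → 4 kt.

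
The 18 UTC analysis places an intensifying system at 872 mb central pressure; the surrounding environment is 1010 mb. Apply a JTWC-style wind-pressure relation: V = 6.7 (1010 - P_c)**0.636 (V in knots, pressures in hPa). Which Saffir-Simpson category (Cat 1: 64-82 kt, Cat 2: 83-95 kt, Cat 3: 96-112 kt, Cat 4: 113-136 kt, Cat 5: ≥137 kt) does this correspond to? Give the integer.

ΔP = 1010 − 872 = 138 mb.
V ≈ 6.7 × 138^0.636 = 6.7 × 22.96 ≈ 154 kt.
154 kt falls in the Category 5 band.

5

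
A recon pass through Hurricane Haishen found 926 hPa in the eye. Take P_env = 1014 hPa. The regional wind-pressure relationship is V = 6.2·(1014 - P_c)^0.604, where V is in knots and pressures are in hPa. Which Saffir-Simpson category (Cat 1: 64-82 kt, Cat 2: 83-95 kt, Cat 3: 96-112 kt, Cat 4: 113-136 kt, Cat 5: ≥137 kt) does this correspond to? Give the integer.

2

ΔP = 1014 − 926 = 88 hPa.
V ≈ 6.2 × 88^0.604 = 6.2 × 14.94 ≈ 93 kt.
93 kt falls in the Category 2 band.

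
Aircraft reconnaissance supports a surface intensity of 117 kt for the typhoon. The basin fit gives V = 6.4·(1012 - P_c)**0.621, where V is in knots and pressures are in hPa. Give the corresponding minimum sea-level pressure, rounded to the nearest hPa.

904 hPa

ΔP = (V / 6.4)^(1/0.621) = (117/6.4)^1.610.
117/6.4 = 18.281; 18.281^1.610 ≈ 107.70 hPa.
P_c = 1012 − 107.70 = 904.30 ≈ 904 hPa.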